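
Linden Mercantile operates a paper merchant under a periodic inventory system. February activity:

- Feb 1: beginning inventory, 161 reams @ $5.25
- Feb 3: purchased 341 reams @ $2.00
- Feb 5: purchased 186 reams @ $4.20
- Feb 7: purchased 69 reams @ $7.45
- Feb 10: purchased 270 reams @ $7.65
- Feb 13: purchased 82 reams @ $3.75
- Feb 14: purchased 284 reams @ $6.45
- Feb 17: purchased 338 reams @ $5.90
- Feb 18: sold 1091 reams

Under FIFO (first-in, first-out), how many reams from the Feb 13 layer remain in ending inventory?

Feb 18, 1091 sold [FIFO — oldest first]: 161 @ $5.25 + 341 @ $2.00 + 186 @ $4.20 + 69 @ $7.45 + 270 @ $7.65 + 64 @ $3.75 = $5,128.00
Ending inventory: 18 @ $3.75 + 284 @ $6.45 + 338 @ $5.90 = $3,893.50
Check: goods available $9,021.50 = COGS $5,128.00 + ending $3,893.50

18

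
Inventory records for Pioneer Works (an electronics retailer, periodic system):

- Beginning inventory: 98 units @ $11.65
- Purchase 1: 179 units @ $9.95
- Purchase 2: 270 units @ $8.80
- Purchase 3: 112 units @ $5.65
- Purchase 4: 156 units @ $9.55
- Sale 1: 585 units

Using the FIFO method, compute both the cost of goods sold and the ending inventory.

COGS = $5,513.45; ending inventory = $1,907.90

Sale 1 (585) [FIFO — oldest first]: 98 @ $11.65 + 179 @ $9.95 + 270 @ $8.80 + 38 @ $5.65 = $5,513.45
Ending inventory: 74 @ $5.65 + 156 @ $9.55 = $1,907.90
Check: goods available $7,421.35 = COGS $5,513.45 + ending $1,907.90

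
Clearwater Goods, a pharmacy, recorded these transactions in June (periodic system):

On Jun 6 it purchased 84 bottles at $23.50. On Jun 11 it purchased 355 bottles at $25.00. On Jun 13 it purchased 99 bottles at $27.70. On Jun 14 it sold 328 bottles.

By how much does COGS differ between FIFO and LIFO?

FIFO COGS: 84 @ $23.50 + 244 @ $25.00 = $8,074.00
LIFO COGS: 99 @ $27.70 + 229 @ $25.00 = $8,467.30
Difference = |$8,074.00 − $8,467.30| = $393.30

$393.30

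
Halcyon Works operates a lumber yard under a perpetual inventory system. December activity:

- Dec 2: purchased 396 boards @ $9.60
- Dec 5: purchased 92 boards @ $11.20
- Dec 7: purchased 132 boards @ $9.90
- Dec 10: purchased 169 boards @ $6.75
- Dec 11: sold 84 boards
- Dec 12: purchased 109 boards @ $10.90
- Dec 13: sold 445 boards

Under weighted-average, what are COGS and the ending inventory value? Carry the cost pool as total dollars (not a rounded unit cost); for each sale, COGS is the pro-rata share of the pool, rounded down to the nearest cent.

After Dec 2: 396 on hand, pool $3,801.60 (≈ $9.6000 each)
After Dec 5: 488 on hand, pool $4,832.00 (≈ $9.9016 each)
After Dec 7: 620 on hand, pool $6,138.80 (≈ $9.9013 each)
After Dec 10: 789 on hand, pool $7,279.55 (≈ $9.2263 each)
Dec 11, sell 84: 84/789 × $7,279.55 → $775.00
After Dec 12: 814 on hand, pool $7,692.65 (≈ $9.4504 each)
Dec 13, sell 445: 445/814 × $7,692.65 → $4,205.44
Total COGS = $775.00 + $4,205.44 = $4,980.44
Ending inventory (cost pool remaining) = $3,487.21
Check: goods available $8,467.65 = COGS $4,980.44 + ending $3,487.21

COGS = $4,980.44; ending inventory = $3,487.21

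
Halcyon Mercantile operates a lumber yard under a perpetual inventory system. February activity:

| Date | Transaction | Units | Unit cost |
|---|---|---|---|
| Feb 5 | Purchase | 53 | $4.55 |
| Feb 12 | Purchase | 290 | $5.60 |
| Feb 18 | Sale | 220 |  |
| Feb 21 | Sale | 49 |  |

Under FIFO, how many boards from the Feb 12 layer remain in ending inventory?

Feb 18, 220 sold [FIFO — oldest first]: 53 @ $4.55 + 167 @ $5.60 = $1,176.35
Feb 21, 49 sold [FIFO — oldest first]: 49 @ $5.60 = $274.40
Total COGS = $1,176.35 + $274.40 = $1,450.75
Ending inventory: 74 @ $5.60 = $414.40
Check: goods available $1,865.15 = COGS $1,450.75 + ending $414.40

74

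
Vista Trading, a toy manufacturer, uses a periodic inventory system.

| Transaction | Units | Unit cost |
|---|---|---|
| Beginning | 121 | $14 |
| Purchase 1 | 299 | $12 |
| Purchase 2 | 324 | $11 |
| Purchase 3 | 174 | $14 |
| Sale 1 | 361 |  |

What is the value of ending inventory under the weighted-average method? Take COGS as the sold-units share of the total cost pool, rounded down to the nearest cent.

Sale 1, sell 361: 361/918 × $11,282.00 → $4,436.60
Ending inventory (cost pool remaining) = $6,845.40

Ending inventory = $6,845.40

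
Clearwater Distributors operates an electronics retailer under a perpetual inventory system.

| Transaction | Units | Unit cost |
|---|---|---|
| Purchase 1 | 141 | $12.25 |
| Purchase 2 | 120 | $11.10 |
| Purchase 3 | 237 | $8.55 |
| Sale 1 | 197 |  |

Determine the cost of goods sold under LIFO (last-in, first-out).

COGS = $1,684.35

Sale 1 (197) [LIFO — newest first]: 197 @ $8.55 = $1,684.35
Ending inventory: 141 @ $12.25 + 120 @ $11.10 + 40 @ $8.55 = $3,401.25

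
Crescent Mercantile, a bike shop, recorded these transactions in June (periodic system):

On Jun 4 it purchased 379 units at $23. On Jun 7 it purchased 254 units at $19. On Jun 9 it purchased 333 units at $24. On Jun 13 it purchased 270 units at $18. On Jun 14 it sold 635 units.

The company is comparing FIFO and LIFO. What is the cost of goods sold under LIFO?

FIFO COGS: 379 @ $23 + 254 @ $19 + 2 @ $24 = $13,591
LIFO COGS: 270 @ $18 + 333 @ $24 + 32 @ $19 = $13,460

COGS = $13,460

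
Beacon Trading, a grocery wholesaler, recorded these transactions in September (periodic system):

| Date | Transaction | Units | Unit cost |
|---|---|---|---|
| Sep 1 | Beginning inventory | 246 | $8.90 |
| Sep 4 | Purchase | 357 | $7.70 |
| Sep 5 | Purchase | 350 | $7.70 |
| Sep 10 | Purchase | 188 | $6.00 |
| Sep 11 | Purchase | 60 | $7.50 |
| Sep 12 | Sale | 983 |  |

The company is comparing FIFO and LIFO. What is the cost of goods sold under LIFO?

FIFO COGS: 246 @ $8.90 + 357 @ $7.70 + 350 @ $7.70 + 30 @ $6.00 = $7,813.30
LIFO COGS: 60 @ $7.50 + 188 @ $6.00 + 350 @ $7.70 + 357 @ $7.70 + 28 @ $8.90 = $7,271.10

COGS = $7,271.10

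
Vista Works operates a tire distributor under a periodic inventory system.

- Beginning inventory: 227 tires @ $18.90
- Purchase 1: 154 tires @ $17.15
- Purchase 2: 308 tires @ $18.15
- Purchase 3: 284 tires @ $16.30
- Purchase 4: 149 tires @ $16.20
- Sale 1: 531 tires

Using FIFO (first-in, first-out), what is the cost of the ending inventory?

Ending inventory = $9,910.70

Sale 1 (531) [FIFO — oldest first]: 227 @ $18.90 + 154 @ $17.15 + 150 @ $18.15 = $9,653.90
Ending inventory: 158 @ $18.15 + 284 @ $16.30 + 149 @ $16.20 = $9,910.70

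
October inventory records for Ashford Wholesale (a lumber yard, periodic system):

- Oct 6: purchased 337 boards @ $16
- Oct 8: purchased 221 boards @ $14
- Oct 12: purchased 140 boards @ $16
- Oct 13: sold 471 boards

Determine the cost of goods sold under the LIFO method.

Oct 13, 471 sold [LIFO — newest first]: 140 @ $16 + 221 @ $14 + 110 @ $16 = $7,094
Ending inventory: 227 @ $16 = $3,632
Check: goods available $10,726 = COGS $7,094 + ending $3,632

COGS = $7,094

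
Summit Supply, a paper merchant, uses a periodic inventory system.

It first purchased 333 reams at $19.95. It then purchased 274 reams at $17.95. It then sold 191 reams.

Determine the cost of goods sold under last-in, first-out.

Sale 1 (191) [LIFO — newest first]: 191 @ $17.95 = $3,428.45
Ending inventory: 333 @ $19.95 + 83 @ $17.95 = $8,133.20

COGS = $3,428.45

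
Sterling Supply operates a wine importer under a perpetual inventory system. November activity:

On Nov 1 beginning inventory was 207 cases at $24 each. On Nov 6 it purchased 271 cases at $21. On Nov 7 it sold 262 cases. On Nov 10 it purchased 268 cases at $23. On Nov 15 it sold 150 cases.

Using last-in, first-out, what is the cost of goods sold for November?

Nov 7, 262 sold [LIFO — newest first]: 262 @ $21 = $5,502
Nov 15, 150 sold [LIFO — newest first]: 150 @ $23 = $3,450
Total COGS = $5,502 + $3,450 = $8,952
Ending inventory: 207 @ $24 + 9 @ $21 + 118 @ $23 = $7,871
Check: goods available $16,823 = COGS $8,952 + ending $7,871

COGS = $8,952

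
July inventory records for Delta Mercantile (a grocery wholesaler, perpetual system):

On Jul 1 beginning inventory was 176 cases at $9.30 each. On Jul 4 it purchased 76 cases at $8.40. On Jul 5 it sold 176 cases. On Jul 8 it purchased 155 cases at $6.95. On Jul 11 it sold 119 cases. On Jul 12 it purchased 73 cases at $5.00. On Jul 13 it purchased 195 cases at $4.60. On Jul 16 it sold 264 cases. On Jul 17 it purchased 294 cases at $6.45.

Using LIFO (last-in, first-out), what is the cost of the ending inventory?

Ending inventory = $2,873.30

Jul 5, 176 sold [LIFO — newest first]: 76 @ $8.40 + 100 @ $9.30 = $1,568.40
Jul 11, 119 sold [LIFO — newest first]: 119 @ $6.95 = $827.05
Jul 16, 264 sold [LIFO — newest first]: 195 @ $4.60 + 69 @ $5.00 = $1,242.00
Total COGS = $1,568.40 + $827.05 + $1,242.00 = $3,637.45
Ending inventory: 76 @ $9.30 + 36 @ $6.95 + 4 @ $5.00 + 294 @ $6.45 = $2,873.30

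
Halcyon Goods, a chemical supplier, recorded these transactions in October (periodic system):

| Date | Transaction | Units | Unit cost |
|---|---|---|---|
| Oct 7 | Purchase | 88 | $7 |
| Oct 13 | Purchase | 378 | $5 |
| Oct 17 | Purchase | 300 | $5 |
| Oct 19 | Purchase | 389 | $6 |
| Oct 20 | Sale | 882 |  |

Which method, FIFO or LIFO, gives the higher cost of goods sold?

FIFO COGS: 88 @ $7 + 378 @ $5 + 300 @ $5 + 116 @ $6 = $4,702
LIFO COGS: 389 @ $6 + 300 @ $5 + 193 @ $5 = $4,799

LIFO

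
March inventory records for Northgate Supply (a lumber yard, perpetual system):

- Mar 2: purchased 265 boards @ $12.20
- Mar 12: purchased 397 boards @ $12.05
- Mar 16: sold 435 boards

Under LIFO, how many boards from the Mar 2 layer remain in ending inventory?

Mar 16, 435 sold [LIFO — newest first]: 397 @ $12.05 + 38 @ $12.20 = $5,247.45
Ending inventory: 227 @ $12.20 = $2,769.40

227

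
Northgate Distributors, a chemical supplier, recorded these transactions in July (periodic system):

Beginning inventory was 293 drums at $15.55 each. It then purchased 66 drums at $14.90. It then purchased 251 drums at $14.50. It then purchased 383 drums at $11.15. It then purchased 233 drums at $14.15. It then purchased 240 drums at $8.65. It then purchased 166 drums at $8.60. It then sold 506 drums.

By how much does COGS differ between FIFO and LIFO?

$2,752.45

FIFO COGS: 293 @ $15.55 + 66 @ $14.90 + 147 @ $14.50 = $7,671.05
LIFO COGS: 166 @ $8.60 + 240 @ $8.65 + 100 @ $14.15 = $4,918.60
Difference = |$7,671.05 − $4,918.60| = $2,752.45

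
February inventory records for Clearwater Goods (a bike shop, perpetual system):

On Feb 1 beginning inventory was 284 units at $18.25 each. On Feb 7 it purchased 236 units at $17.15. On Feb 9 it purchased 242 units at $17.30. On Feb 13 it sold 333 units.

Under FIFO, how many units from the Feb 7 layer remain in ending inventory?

187

Feb 13, 333 sold [FIFO — oldest first]: 284 @ $18.25 + 49 @ $17.15 = $6,023.35
Ending inventory: 187 @ $17.15 + 242 @ $17.30 = $7,393.65
Check: goods available $13,417.00 = COGS $6,023.35 + ending $7,393.65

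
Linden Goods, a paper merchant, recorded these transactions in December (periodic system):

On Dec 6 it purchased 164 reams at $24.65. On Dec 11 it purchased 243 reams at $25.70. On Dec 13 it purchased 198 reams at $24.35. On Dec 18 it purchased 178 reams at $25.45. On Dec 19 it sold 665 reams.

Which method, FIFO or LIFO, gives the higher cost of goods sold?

LIFO

FIFO COGS: 164 @ $24.65 + 243 @ $25.70 + 198 @ $24.35 + 60 @ $25.45 = $16,636.00
LIFO COGS: 178 @ $25.45 + 198 @ $24.35 + 243 @ $25.70 + 46 @ $24.65 = $16,730.40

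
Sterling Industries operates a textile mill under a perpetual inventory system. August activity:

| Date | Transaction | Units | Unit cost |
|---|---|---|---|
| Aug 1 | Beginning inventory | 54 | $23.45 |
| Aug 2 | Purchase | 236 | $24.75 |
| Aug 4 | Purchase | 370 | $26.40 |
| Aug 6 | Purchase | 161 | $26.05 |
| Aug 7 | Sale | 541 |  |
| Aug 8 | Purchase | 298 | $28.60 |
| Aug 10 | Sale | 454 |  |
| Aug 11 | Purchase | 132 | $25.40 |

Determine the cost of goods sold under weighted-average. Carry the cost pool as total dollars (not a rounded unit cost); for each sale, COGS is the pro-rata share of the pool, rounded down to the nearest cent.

COGS = $26,222.17

After Aug 1: 54 on hand, pool $1,266.30 (≈ $23.4500 each)
After Aug 2: 290 on hand, pool $7,107.30 (≈ $24.5079 each)
After Aug 4: 660 on hand, pool $16,875.30 (≈ $25.5686 each)
After Aug 6: 821 on hand, pool $21,069.35 (≈ $25.6630 each)
Aug 7, sell 541: 541/821 × $21,069.35 → $13,883.70
After Aug 8: 578 on hand, pool $15,708.45 (≈ $27.1772 each)
Aug 10, sell 454: 454/578 × $15,708.45 → $12,338.47
After Aug 11: 256 on hand, pool $6,722.78 (≈ $26.2609 each)
Total COGS = $13,883.70 + $12,338.47 = $26,222.17
Ending inventory (cost pool remaining) = $6,722.78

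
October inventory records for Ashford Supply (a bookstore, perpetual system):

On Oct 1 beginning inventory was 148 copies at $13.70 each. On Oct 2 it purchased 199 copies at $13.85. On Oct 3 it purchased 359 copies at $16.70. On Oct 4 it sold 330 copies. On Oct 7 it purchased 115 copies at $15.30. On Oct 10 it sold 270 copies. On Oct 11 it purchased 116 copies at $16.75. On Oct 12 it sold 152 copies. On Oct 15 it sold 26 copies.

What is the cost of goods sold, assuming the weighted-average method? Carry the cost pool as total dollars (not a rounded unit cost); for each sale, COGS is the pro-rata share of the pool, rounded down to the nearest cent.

After Oct 1: 148 on hand, pool $2,027.60 (≈ $13.7000 each)
After Oct 2: 347 on hand, pool $4,783.75 (≈ $13.7860 each)
After Oct 3: 706 on hand, pool $10,779.05 (≈ $15.2678 each)
Oct 4, sell 330: 330/706 × $10,779.05 → $5,038.36
After Oct 7: 491 on hand, pool $7,500.19 (≈ $15.2753 each)
Oct 10, sell 270: 270/491 × $7,500.19 → $4,124.34
After Oct 11: 337 on hand, pool $5,318.85 (≈ $15.7829 each)
Oct 12, sell 152: 152/337 × $5,318.85 → $2,399.00
Oct 15, sell 26: 26/185 × $2,919.85 → $410.35
Total COGS = $5,038.36 + $4,124.34 + $2,399.00 + $410.35 = $11,972.05
Ending inventory (cost pool remaining) = $2,509.50
Check: goods available $14,481.55 = COGS $11,972.05 + ending $2,509.50

COGS = $11,972.05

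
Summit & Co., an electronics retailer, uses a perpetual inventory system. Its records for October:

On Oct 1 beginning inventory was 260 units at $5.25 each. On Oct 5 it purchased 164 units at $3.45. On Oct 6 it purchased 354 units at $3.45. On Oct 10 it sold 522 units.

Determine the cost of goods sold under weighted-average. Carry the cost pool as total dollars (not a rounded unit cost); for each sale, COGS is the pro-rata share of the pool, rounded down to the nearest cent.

After Oct 1: 260 on hand, pool $1,365.00 (≈ $5.2500 each)
After Oct 5: 424 on hand, pool $1,930.80 (≈ $4.5538 each)
After Oct 6: 778 on hand, pool $3,152.10 (≈ $4.0515 each)
Oct 10, sell 522: 522/778 × $3,152.10 → $2,114.90
Ending inventory (cost pool remaining) = $1,037.20
Check: goods available $3,152.10 = COGS $2,114.90 + ending $1,037.20

COGS = $2,114.90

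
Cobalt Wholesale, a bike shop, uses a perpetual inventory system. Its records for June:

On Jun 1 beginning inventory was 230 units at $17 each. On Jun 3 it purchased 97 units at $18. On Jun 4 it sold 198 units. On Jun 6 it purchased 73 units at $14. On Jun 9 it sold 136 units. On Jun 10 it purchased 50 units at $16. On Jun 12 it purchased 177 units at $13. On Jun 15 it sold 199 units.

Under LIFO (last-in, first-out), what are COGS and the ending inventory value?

COGS = $8,209; ending inventory = $1,570

Jun 4, 198 sold [LIFO — newest first]: 97 @ $18 + 101 @ $17 = $3,463
Jun 9, 136 sold [LIFO — newest first]: 73 @ $14 + 63 @ $17 = $2,093
Jun 15, 199 sold [LIFO — newest first]: 177 @ $13 + 22 @ $16 = $2,653
Total COGS = $3,463 + $2,093 + $2,653 = $8,209
Ending inventory: 66 @ $17 + 28 @ $16 = $1,570
Check: goods available $9,779 = COGS $8,209 + ending $1,570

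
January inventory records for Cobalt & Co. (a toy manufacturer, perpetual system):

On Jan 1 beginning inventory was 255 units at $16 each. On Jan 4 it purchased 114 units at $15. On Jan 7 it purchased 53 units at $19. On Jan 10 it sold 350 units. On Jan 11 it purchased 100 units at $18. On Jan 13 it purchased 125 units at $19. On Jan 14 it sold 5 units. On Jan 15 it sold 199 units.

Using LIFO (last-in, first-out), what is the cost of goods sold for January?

Jan 10, 350 sold [LIFO — newest first]: 53 @ $19 + 114 @ $15 + 183 @ $16 = $5,645
Jan 14, 5 sold [LIFO — newest first]: 5 @ $19 = $95
Jan 15, 199 sold [LIFO — newest first]: 120 @ $19 + 79 @ $18 = $3,702
Total COGS = $5,645 + $95 + $3,702 = $9,442
Ending inventory: 72 @ $16 + 21 @ $18 = $1,530
Check: goods available $10,972 = COGS $9,442 + ending $1,530

COGS = $9,442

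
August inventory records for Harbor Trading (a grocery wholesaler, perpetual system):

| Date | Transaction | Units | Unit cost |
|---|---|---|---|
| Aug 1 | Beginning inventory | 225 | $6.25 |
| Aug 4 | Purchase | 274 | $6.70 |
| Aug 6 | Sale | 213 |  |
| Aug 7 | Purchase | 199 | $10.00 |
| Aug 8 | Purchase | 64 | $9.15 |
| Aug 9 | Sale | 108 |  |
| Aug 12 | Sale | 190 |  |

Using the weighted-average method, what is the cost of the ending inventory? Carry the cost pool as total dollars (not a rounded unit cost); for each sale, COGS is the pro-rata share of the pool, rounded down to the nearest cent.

Ending inventory = $2,027.11

After Aug 1: 225 on hand, pool $1,406.25 (≈ $6.2500 each)
After Aug 4: 499 on hand, pool $3,242.05 (≈ $6.4971 each)
Aug 6, sell 213: 213/499 × $3,242.05 → $1,383.88
After Aug 7: 485 on hand, pool $3,848.17 (≈ $7.9344 each)
After Aug 8: 549 on hand, pool $4,433.77 (≈ $8.0761 each)
Aug 9, sell 108: 108/549 × $4,433.77 → $872.21
Aug 12, sell 190: 190/441 × $3,561.56 → $1,534.45
Total COGS = $1,383.88 + $872.21 + $1,534.45 = $3,790.54
Ending inventory (cost pool remaining) = $2,027.11
Check: goods available $5,817.65 = COGS $3,790.54 + ending $2,027.11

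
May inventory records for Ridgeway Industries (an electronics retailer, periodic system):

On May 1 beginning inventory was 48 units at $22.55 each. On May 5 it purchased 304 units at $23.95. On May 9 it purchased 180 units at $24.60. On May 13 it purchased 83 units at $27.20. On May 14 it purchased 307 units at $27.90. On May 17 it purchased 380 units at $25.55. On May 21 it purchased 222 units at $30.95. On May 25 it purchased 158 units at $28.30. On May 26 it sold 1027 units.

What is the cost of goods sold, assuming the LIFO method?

COGS = $28,500.60

May 26, 1027 sold [LIFO — newest first]: 158 @ $28.30 + 222 @ $30.95 + 380 @ $25.55 + 267 @ $27.90 = $28,500.60
Ending inventory: 48 @ $22.55 + 304 @ $23.95 + 180 @ $24.60 + 83 @ $27.20 + 40 @ $27.90 = $16,164.80
Check: goods available $44,665.40 = COGS $28,500.60 + ending $16,164.80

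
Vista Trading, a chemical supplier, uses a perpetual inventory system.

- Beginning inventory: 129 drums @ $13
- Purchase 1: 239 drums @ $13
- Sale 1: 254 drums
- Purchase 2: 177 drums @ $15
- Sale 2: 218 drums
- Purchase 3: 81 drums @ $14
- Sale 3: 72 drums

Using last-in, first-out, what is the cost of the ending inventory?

Ending inventory = $1,075

Sale 1 (254) [LIFO — newest first]: 239 @ $13 + 15 @ $13 = $3,302
Sale 2 (218) [LIFO — newest first]: 177 @ $15 + 41 @ $13 = $3,188
Sale 3 (72) [LIFO — newest first]: 72 @ $14 = $1,008
Total COGS = $3,302 + $3,188 + $1,008 = $7,498
Ending inventory: 73 @ $13 + 9 @ $14 = $1,075
Check: goods available $8,573 = COGS $7,498 + ending $1,075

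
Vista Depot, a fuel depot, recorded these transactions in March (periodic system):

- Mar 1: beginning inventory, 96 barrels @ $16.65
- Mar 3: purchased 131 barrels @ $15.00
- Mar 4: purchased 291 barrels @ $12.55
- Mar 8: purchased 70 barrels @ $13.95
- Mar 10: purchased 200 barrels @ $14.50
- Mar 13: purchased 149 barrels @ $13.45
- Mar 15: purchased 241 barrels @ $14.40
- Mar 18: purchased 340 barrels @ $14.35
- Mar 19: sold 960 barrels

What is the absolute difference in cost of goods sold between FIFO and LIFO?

$244.75

FIFO COGS: 96 @ $16.65 + 131 @ $15.00 + 291 @ $12.55 + 70 @ $13.95 + 200 @ $14.50 + 149 @ $13.45 + 23 @ $14.40 = $13,427.20
LIFO COGS: 340 @ $14.35 + 241 @ $14.40 + 149 @ $13.45 + 200 @ $14.50 + 30 @ $13.95 = $13,671.95
Difference = |$13,427.20 − $13,671.95| = $244.75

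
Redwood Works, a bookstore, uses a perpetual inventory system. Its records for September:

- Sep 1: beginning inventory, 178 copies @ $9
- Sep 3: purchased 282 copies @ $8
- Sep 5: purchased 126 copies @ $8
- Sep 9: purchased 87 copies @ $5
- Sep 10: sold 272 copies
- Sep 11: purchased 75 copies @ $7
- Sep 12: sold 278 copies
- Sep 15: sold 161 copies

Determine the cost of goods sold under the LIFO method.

Sep 10, 272 sold [LIFO — newest first]: 87 @ $5 + 126 @ $8 + 59 @ $8 = $1,915
Sep 12, 278 sold [LIFO — newest first]: 75 @ $7 + 203 @ $8 = $2,149
Sep 15, 161 sold [LIFO — newest first]: 20 @ $8 + 141 @ $9 = $1,429
Total COGS = $1,915 + $2,149 + $1,429 = $5,493
Ending inventory: 37 @ $9 = $333

COGS = $5,493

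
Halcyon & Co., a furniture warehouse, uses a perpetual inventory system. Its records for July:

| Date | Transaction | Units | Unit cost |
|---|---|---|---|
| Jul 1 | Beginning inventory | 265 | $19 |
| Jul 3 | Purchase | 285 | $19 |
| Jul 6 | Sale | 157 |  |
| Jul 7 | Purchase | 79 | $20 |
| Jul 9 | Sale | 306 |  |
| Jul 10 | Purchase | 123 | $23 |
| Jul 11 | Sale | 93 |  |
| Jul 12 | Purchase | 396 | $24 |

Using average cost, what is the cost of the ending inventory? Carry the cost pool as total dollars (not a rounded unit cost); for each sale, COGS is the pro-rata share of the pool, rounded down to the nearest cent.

Ending inventory = $13,580.53

After Jul 1: 265 on hand, pool $5,035.00 (≈ $19.0000 each)
After Jul 3: 550 on hand, pool $10,450.00 (≈ $19.0000 each)
Jul 6, sell 157: 157/550 × $10,450.00 → $2,983.00
After Jul 7: 472 on hand, pool $9,047.00 (≈ $19.1674 each)
Jul 9, sell 306: 306/472 × $9,047.00 → $5,865.21
After Jul 10: 289 on hand, pool $6,010.79 (≈ $20.7986 each)
Jul 11, sell 93: 93/289 × $6,010.79 → $1,934.26
After Jul 12: 592 on hand, pool $13,580.53 (≈ $22.9401 each)
Total COGS = $2,983.00 + $5,865.21 + $1,934.26 = $10,782.47
Ending inventory (cost pool remaining) = $13,580.53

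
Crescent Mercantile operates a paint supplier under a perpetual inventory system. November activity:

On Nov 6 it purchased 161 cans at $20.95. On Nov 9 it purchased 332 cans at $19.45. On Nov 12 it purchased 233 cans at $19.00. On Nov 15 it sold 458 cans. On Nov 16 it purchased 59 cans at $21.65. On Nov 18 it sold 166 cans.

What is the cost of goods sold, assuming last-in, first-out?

COGS = $12,161.75

Nov 15, 458 sold [LIFO — newest first]: 233 @ $19.00 + 225 @ $19.45 = $8,803.25
Nov 18, 166 sold [LIFO — newest first]: 59 @ $21.65 + 107 @ $19.45 = $3,358.50
Total COGS = $8,803.25 + $3,358.50 = $12,161.75
Ending inventory: 161 @ $20.95 = $3,372.95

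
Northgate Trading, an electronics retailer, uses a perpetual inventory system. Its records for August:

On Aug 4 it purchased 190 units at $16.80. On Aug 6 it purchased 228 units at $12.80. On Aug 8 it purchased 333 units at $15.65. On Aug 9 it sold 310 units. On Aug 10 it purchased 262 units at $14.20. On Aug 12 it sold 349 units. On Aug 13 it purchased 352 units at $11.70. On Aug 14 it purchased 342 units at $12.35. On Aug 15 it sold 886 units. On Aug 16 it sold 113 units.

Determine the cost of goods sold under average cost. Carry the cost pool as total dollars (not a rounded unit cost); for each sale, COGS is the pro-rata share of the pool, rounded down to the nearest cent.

COGS = $22,750.18

After Aug 4: 190 on hand, pool $3,192.00 (≈ $16.8000 each)
After Aug 6: 418 on hand, pool $6,110.40 (≈ $14.6182 each)
After Aug 8: 751 on hand, pool $11,321.85 (≈ $15.0757 each)
Aug 9, sell 310: 310/751 × $11,321.85 → $4,673.46
After Aug 10: 703 on hand, pool $10,368.79 (≈ $14.7493 each)
Aug 12, sell 349: 349/703 × $10,368.79 → $5,147.52
After Aug 13: 706 on hand, pool $9,339.67 (≈ $13.2290 each)
After Aug 14: 1048 on hand, pool $13,563.37 (≈ $12.9421 each)
Aug 15, sell 886: 886/1048 × $13,563.37 → $11,466.74
Aug 16, sell 113: 113/162 × $2,096.63 → $1,462.46
Total COGS = $4,673.46 + $5,147.52 + $11,466.74 + $1,462.46 = $22,750.18
Ending inventory (cost pool remaining) = $634.17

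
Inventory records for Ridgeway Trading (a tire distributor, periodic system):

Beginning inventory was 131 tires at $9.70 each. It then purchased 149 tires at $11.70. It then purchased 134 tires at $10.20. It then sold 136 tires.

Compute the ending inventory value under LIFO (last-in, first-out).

Sale 1 (136) [LIFO — newest first]: 134 @ $10.20 + 2 @ $11.70 = $1,390.20
Ending inventory: 131 @ $9.70 + 147 @ $11.70 = $2,990.60
Check: goods available $4,380.80 = COGS $1,390.20 + ending $2,990.60

Ending inventory = $2,990.60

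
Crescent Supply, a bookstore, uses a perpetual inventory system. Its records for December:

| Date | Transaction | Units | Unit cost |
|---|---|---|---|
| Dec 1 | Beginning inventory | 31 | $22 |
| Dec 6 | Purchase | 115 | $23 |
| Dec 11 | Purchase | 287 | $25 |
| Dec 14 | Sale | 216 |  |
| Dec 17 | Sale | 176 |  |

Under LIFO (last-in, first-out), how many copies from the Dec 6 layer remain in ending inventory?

10

Dec 14, 216 sold [LIFO — newest first]: 216 @ $25 = $5,400
Dec 17, 176 sold [LIFO — newest first]: 71 @ $25 + 105 @ $23 = $4,190
Total COGS = $5,400 + $4,190 = $9,590
Ending inventory: 31 @ $22 + 10 @ $23 = $912
Check: goods available $10,502 = COGS $9,590 + ending $912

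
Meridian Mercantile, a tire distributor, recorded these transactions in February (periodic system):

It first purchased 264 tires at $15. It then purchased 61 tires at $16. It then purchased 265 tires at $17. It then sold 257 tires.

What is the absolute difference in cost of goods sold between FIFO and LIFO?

$514

FIFO COGS: 257 @ $15 = $3,855
LIFO COGS: 257 @ $17 = $4,369
Difference = |$3,855 − $4,369| = $514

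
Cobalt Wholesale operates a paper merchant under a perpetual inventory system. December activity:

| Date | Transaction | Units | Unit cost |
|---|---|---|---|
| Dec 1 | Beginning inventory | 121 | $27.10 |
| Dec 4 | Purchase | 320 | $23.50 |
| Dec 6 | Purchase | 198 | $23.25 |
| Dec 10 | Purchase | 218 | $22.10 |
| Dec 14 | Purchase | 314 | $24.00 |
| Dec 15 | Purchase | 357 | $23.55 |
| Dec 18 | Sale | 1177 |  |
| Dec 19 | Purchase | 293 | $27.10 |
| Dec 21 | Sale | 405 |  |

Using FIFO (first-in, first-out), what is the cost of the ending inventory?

Ending inventory = $6,476.90

Dec 18, 1177 sold [FIFO — oldest first]: 121 @ $27.10 + 320 @ $23.50 + 198 @ $23.25 + 218 @ $22.10 + 314 @ $24.00 + 6 @ $23.55 = $27,897.70
Dec 21, 405 sold [FIFO — oldest first]: 351 @ $23.55 + 54 @ $27.10 = $9,729.45
Total COGS = $27,897.70 + $9,729.45 = $37,627.15
Ending inventory: 239 @ $27.10 = $6,476.90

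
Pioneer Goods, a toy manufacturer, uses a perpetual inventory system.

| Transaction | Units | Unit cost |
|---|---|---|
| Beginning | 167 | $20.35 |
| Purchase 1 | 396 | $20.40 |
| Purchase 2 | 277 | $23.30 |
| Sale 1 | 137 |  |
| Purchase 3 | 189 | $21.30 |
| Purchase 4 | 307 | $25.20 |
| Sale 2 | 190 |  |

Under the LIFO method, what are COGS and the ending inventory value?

Sale 1 (137) [LIFO — newest first]: 137 @ $23.30 = $3,192.10
Sale 2 (190) [LIFO — newest first]: 190 @ $25.20 = $4,788.00
Total COGS = $3,192.10 + $4,788.00 = $7,980.10
Ending inventory: 167 @ $20.35 + 396 @ $20.40 + 140 @ $23.30 + 189 @ $21.30 + 117 @ $25.20 = $21,712.95

COGS = $7,980.10; ending inventory = $21,712.95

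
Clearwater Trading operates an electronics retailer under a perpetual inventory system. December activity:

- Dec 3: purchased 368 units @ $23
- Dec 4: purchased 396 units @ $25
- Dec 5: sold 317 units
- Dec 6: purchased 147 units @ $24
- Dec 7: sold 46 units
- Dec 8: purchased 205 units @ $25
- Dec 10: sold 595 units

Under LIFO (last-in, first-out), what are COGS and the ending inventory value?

COGS = $23,383; ending inventory = $3,634

Dec 5, 317 sold [LIFO — newest first]: 317 @ $25 = $7,925
Dec 7, 46 sold [LIFO — newest first]: 46 @ $24 = $1,104
Dec 10, 595 sold [LIFO — newest first]: 205 @ $25 + 101 @ $24 + 79 @ $25 + 210 @ $23 = $14,354
Total COGS = $7,925 + $1,104 + $14,354 = $23,383
Ending inventory: 158 @ $23 = $3,634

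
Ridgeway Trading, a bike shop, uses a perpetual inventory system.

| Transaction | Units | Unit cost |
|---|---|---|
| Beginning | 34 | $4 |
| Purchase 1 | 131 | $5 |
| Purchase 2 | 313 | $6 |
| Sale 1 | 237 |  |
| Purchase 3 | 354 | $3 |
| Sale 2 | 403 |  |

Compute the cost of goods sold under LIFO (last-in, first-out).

COGS = $2,778

Sale 1 (237) [LIFO — newest first]: 237 @ $6 = $1,422
Sale 2 (403) [LIFO — newest first]: 354 @ $3 + 49 @ $6 = $1,356
Total COGS = $1,422 + $1,356 = $2,778
Ending inventory: 34 @ $4 + 131 @ $5 + 27 @ $6 = $953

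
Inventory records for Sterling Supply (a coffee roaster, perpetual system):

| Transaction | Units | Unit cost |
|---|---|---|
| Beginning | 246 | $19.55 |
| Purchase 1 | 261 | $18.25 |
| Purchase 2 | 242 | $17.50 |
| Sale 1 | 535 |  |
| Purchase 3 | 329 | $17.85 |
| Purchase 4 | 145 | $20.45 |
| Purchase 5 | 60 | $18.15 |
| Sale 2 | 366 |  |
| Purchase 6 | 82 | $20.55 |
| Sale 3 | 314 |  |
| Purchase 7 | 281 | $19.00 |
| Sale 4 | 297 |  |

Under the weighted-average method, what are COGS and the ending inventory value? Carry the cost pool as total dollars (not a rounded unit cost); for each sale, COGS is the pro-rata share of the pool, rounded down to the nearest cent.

After Beginning: 246 on hand, pool $4,809.30 (≈ $19.5500 each)
After Purchase 1: 507 on hand, pool $9,572.55 (≈ $18.8808 each)
After Purchase 2: 749 on hand, pool $13,807.55 (≈ $18.4346 each)
Sale 1, sell 535: 535/749 × $13,807.55 → $9,862.53
After Purchase 3: 543 on hand, pool $9,817.67 (≈ $18.0804 each)
After Purchase 4: 688 on hand, pool $12,782.92 (≈ $18.5798 each)
After Purchase 5: 748 on hand, pool $13,871.92 (≈ $18.5453 each)
Sale 2, sell 366: 366/748 × $13,871.92 → $6,787.59
After Purchase 6: 464 on hand, pool $8,769.43 (≈ $18.8996 each)
Sale 3, sell 314: 314/464 × $8,769.43 → $5,934.48
After Purchase 7: 431 on hand, pool $8,173.95 (≈ $18.9651 each)
Sale 4, sell 297: 297/431 × $8,173.95 → $5,632.62
Total COGS = $9,862.53 + $6,787.59 + $5,934.48 + $5,632.62 = $28,217.22
Ending inventory (cost pool remaining) = $2,541.33
Check: goods available $30,758.55 = COGS $28,217.22 + ending $2,541.33

COGS = $28,217.22; ending inventory = $2,541.33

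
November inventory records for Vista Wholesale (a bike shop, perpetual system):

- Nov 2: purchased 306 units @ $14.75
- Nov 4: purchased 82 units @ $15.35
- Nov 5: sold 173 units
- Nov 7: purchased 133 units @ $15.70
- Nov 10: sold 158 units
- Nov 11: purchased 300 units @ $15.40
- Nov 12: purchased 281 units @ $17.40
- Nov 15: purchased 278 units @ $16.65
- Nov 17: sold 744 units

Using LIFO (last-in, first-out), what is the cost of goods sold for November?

COGS = $17,424.90

Nov 5, 173 sold [LIFO — newest first]: 82 @ $15.35 + 91 @ $14.75 = $2,600.95
Nov 10, 158 sold [LIFO — newest first]: 133 @ $15.70 + 25 @ $14.75 = $2,456.85
Nov 17, 744 sold [LIFO — newest first]: 278 @ $16.65 + 281 @ $17.40 + 185 @ $15.40 = $12,367.10
Total COGS = $2,600.95 + $2,456.85 + $12,367.10 = $17,424.90
Ending inventory: 190 @ $14.75 + 115 @ $15.40 = $4,573.50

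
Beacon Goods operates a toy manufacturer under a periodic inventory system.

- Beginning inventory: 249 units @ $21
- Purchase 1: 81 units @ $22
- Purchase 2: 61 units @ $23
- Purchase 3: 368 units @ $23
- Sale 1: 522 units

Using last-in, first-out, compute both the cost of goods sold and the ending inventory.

COGS = $11,901; ending inventory = $4,977

Sale 1 (522) [LIFO — newest first]: 368 @ $23 + 61 @ $23 + 81 @ $22 + 12 @ $21 = $11,901
Ending inventory: 237 @ $21 = $4,977
Check: goods available $16,878 = COGS $11,901 + ending $4,977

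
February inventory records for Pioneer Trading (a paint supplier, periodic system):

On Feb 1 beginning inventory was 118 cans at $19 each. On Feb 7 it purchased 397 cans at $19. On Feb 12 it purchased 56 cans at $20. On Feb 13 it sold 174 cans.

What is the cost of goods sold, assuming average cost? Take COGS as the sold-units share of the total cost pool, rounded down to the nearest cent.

COGS = $3,323.06

Feb 13, sell 174: 174/571 × $10,905.00 → $3,323.06
Ending inventory (cost pool remaining) = $7,581.94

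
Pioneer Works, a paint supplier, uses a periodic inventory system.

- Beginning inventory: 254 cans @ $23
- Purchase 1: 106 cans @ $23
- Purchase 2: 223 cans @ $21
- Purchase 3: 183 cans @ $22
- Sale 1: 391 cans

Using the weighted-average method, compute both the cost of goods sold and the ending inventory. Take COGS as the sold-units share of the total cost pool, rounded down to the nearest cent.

COGS = $8,671.93; ending inventory = $8,317.07

Sale 1, sell 391: 391/766 × $16,989.00 → $8,671.93
Ending inventory (cost pool remaining) = $8,317.07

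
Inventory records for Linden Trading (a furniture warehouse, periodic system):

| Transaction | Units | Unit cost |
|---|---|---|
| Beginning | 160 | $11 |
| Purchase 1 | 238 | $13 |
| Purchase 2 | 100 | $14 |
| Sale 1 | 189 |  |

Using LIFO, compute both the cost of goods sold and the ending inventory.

COGS = $2,557; ending inventory = $3,697

Sale 1 (189) [LIFO — newest first]: 100 @ $14 + 89 @ $13 = $2,557
Ending inventory: 160 @ $11 + 149 @ $13 = $3,697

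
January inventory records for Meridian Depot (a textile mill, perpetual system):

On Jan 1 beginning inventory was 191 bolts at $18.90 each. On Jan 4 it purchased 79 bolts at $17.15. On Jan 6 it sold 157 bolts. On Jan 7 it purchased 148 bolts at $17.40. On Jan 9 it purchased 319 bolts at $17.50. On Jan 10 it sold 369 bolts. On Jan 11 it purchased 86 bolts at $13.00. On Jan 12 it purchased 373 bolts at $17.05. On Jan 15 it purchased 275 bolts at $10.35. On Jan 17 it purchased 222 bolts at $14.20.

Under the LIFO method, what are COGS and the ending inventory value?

Jan 6, 157 sold [LIFO — newest first]: 79 @ $17.15 + 78 @ $18.90 = $2,829.05
Jan 10, 369 sold [LIFO — newest first]: 319 @ $17.50 + 50 @ $17.40 = $6,452.50
Total COGS = $2,829.05 + $6,452.50 = $9,281.55
Ending inventory: 113 @ $18.90 + 98 @ $17.40 + 86 @ $13.00 + 373 @ $17.05 + 275 @ $10.35 + 222 @ $14.20 = $17,317.20
Check: goods available $26,598.75 = COGS $9,281.55 + ending $17,317.20

COGS = $9,281.55; ending inventory = $17,317.20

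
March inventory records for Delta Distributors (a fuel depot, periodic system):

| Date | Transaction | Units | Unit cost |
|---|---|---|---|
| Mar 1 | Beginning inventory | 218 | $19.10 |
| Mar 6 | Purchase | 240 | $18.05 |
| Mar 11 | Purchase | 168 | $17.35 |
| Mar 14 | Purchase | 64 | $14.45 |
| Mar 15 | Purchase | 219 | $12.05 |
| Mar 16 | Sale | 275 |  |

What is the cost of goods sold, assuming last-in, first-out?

Mar 16, 275 sold [LIFO — newest first]: 219 @ $12.05 + 56 @ $14.45 = $3,448.15
Ending inventory: 218 @ $19.10 + 240 @ $18.05 + 168 @ $17.35 + 8 @ $14.45 = $11,526.20
Check: goods available $14,974.35 = COGS $3,448.15 + ending $11,526.20

COGS = $3,448.15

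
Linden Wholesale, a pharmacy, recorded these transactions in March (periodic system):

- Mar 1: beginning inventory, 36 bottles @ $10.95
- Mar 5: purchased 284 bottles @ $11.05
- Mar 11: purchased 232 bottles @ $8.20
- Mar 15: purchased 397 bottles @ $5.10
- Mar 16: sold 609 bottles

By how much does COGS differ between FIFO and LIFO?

$1,962.40

FIFO COGS: 36 @ $10.95 + 284 @ $11.05 + 232 @ $8.20 + 57 @ $5.10 = $5,725.50
LIFO COGS: 397 @ $5.10 + 212 @ $8.20 = $3,763.10
Difference = |$5,725.50 − $3,763.10| = $1,962.40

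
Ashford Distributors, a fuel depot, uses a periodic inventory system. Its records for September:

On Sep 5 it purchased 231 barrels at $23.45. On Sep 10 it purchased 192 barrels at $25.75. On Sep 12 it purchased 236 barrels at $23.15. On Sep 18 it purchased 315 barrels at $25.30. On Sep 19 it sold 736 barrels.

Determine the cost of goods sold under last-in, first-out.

Sep 19, 736 sold [LIFO — newest first]: 315 @ $25.30 + 236 @ $23.15 + 185 @ $25.75 = $18,196.65
Ending inventory: 231 @ $23.45 + 7 @ $25.75 = $5,597.20

COGS = $18,196.65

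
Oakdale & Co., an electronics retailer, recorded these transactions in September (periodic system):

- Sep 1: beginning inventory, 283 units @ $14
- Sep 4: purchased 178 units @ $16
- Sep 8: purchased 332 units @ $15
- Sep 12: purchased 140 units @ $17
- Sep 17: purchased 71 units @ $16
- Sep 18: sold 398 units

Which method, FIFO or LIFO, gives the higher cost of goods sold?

FIFO COGS: 283 @ $14 + 115 @ $16 = $5,802
LIFO COGS: 71 @ $16 + 140 @ $17 + 187 @ $15 = $6,321

LIFO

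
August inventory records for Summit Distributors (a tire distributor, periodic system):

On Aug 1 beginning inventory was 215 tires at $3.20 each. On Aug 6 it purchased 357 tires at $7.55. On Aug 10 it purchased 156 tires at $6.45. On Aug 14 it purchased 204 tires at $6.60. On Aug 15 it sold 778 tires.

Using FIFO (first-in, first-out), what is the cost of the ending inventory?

Ending inventory = $1,016.40

Aug 15, 778 sold [FIFO — oldest first]: 215 @ $3.20 + 357 @ $7.55 + 156 @ $6.45 + 50 @ $6.60 = $4,719.55
Ending inventory: 154 @ $6.60 = $1,016.40
Check: goods available $5,735.95 = COGS $4,719.55 + ending $1,016.40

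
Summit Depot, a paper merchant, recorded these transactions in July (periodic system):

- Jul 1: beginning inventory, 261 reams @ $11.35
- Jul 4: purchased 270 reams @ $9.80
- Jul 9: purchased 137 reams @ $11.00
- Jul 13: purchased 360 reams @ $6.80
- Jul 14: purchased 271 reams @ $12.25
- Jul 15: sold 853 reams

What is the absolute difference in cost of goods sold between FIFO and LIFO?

FIFO COGS: 261 @ $11.35 + 270 @ $9.80 + 137 @ $11.00 + 185 @ $6.80 = $8,373.35
LIFO COGS: 271 @ $12.25 + 360 @ $6.80 + 137 @ $11.00 + 85 @ $9.80 = $8,107.75
Difference = |$8,373.35 − $8,107.75| = $265.60

$265.60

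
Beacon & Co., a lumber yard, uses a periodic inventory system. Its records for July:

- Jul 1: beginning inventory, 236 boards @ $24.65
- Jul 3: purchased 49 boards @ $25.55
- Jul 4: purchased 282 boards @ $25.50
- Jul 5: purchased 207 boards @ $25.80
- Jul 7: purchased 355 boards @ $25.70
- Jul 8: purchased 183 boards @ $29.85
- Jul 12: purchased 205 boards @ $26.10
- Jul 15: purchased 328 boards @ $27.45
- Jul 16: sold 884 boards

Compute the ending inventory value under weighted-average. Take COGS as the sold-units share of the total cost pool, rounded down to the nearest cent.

Jul 16, sell 884: 884/1845 × $48,541.10 → $23,257.63
Ending inventory (cost pool remaining) = $25,283.47

Ending inventory = $25,283.47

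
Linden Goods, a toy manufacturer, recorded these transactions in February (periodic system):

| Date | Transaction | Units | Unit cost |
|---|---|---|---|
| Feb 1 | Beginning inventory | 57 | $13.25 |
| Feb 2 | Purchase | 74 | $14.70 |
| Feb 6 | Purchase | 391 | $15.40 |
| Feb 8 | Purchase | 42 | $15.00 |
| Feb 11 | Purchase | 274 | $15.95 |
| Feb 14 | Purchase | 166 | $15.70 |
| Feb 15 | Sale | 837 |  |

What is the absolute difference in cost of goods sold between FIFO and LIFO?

$224.70

FIFO COGS: 57 @ $13.25 + 74 @ $14.70 + 391 @ $15.40 + 42 @ $15.00 + 273 @ $15.95 = $12,848.80
LIFO COGS: 166 @ $15.70 + 274 @ $15.95 + 42 @ $15.00 + 355 @ $15.40 = $13,073.50
Difference = |$12,848.80 − $13,073.50| = $224.70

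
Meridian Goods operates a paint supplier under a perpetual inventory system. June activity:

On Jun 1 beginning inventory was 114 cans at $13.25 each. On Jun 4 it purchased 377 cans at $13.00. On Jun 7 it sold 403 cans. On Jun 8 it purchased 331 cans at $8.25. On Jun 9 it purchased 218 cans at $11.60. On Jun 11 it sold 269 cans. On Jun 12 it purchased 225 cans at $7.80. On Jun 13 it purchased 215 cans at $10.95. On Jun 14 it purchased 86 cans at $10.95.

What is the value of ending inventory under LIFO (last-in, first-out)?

Ending inventory = $8,526.95

Jun 7, 403 sold [LIFO — newest first]: 377 @ $13.00 + 26 @ $13.25 = $5,245.50
Jun 11, 269 sold [LIFO — newest first]: 218 @ $11.60 + 51 @ $8.25 = $2,949.55
Total COGS = $5,245.50 + $2,949.55 = $8,195.05
Ending inventory: 88 @ $13.25 + 280 @ $8.25 + 225 @ $7.80 + 215 @ $10.95 + 86 @ $10.95 = $8,526.95
Check: goods available $16,722.00 = COGS $8,195.05 + ending $8,526.95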